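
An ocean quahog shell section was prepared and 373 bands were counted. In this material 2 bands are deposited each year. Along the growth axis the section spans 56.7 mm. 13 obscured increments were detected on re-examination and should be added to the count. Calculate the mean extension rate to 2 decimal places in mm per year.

0.29 mm per year

After corrections the count is 373 + 13 = 386 bands.
386 bands at 2 per year is 386 / 2 = 193 years.
Mean rate = 56.7 mm / 193 years ≈ 0.29 mm per year.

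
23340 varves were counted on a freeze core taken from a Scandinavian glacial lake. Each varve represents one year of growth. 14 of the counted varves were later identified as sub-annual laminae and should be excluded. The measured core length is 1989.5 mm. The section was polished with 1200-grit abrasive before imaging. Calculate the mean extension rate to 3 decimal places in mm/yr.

After corrections the count is 23340 − 14 = 23326 varves.
1989.5 mm over 23326 years gives 1989.5 / 23326 ≈ 0.085 mm/yr.

0.085 mm/yr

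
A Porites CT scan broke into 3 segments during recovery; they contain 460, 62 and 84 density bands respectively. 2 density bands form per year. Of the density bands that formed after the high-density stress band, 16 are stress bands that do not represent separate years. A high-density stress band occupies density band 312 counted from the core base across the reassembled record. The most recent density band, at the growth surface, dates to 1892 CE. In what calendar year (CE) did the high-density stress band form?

1753 CE

Total density bands = 460 + 62 + 84 = 606.
606 − 312 = 294 density bands lie beyond the high-density stress band toward the growth surface.
Removing the 16 false density bands leaves 294 − 16 = 278 true density bands beyond the high-density stress band.
278 density bands at 2 per year is 278 / 2 = 139 years.
The density band at the growth surface is 1892 CE, so the high-density stress band dates to 1892 − 139 = 1753 CE.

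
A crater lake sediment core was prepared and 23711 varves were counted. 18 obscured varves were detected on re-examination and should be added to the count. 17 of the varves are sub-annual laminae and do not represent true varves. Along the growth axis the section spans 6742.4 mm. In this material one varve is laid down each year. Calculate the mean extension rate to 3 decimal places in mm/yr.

0.284 mm/yr

After corrections the count is 23711 − 17 + 18 = 23712 varves.
6742.4 mm over 23712 years gives 6742.4 / 23712 ≈ 0.284 mm/yr.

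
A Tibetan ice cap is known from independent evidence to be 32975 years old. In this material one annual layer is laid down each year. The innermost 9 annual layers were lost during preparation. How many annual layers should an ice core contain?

One annual layer per year gives 32975 annual layers over 32975 years.
Subtracting the 9 annual layers not captured gives 32975 − 9 = 32966 annual layers in the record.

32966 annual layers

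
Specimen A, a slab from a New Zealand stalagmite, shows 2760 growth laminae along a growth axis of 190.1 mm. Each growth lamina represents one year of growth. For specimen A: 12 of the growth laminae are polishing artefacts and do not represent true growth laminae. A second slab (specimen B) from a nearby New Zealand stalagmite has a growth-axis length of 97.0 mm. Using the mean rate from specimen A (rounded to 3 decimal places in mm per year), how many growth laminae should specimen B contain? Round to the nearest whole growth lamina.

Specimen A: adjusted count: 2760 − 12 = 2748 growth laminae.
A: Extension rate ≈ 190.1 / 2748 = 0.069 mm/year.
For B, 97.0 / 0.069 = 1405.80 years ≈ 1406 growth laminae.

1406 growth laminae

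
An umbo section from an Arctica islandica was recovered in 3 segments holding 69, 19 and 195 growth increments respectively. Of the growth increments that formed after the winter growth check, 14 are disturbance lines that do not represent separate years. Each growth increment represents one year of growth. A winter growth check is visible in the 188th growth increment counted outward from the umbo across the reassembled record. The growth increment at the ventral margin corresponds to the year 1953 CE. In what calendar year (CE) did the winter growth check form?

1872 CE

Total growth increments = 69 + 19 + 195 = 283.
283 − 188 = 95 growth increments lie beyond the winter growth check toward the ventral margin.
Excluding 14 false growth increments: 95 − 14 = 81.
1953 − 81 = 1872 CE.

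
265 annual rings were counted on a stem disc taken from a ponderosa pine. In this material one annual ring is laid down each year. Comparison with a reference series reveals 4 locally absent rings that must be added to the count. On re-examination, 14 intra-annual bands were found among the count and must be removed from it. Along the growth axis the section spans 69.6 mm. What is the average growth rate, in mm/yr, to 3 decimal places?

0.273 mm/yr

Correcting the raw count gives 265 − 14 + 4 = 255 true annual rings.
Extension rate ≈ 69.6 / 255 = 0.273 mm/yr.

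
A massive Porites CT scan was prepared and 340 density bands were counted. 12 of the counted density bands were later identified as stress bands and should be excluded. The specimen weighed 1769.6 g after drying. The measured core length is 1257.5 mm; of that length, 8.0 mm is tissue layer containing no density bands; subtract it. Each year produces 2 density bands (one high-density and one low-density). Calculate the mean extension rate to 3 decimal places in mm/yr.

7.619 mm/yr

Correcting the raw count gives 340 − 12 = 328 true density bands.
328 density bands at 2 per year is 328 / 2 = 164 years.
The growth record spans 1257.5 − 8.0 = 1249.5 mm.
Mean rate = 1249.5 mm / 164 years ≈ 7.619 mm/yr.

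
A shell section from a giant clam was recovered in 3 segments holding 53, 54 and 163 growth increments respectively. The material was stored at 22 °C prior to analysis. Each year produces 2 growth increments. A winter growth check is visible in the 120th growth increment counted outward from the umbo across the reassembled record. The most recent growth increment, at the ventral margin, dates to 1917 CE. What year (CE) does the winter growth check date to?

1842 CE

Total growth increments = 53 + 54 + 163 = 270.
270 − 120 = 150 growth increments lie beyond the winter growth check toward the ventral margin.
Dividing by 2 growth increments per year: 150 / 2 = 75 years.
Counting back 75 years from 1917 CE places the winter growth check in 1917 − 75 = 1842 CE.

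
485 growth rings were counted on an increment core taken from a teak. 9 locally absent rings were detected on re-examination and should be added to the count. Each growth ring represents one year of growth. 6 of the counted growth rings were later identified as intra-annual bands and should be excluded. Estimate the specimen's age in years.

After corrections the count is 485 − 6 + 9 = 488 growth rings.
With a one-to-one growth ring periodicity this is 488 years.

488 yr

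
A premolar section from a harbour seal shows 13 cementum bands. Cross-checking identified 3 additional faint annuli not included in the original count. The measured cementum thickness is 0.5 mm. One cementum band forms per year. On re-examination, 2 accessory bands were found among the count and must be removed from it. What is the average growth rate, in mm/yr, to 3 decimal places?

0.036 mm/yr

Adjusted count: 13 − 2 + 3 = 14 cementum bands.
Extension rate ≈ 0.5 / 14 = 0.036 mm/yr.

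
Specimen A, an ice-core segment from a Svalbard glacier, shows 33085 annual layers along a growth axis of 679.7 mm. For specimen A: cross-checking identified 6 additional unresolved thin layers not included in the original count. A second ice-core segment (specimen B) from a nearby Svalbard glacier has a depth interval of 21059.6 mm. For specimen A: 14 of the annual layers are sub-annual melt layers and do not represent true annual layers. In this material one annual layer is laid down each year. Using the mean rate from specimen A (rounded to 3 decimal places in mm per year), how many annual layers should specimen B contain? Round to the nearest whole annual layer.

Specimen A: correcting the raw count gives 33085 − 14 + 6 = 33077 true annual layers.
A: 679.7 mm over 33077 years gives 679.7 / 33077 ≈ 0.021 mm per year.
B spans 21059.6 / 0.021 = 1002838.10 years ≈ 1002838 annual layers.

1002838 annual layers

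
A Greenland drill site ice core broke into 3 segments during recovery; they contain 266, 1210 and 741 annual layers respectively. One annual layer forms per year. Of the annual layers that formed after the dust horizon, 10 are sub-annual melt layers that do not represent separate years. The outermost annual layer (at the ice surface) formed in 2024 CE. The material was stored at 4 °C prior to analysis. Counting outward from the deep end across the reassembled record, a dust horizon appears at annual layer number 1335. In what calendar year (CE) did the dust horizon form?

1152 CE

Total annual layers = 266 + 1210 + 741 = 2217.
Between annual layer 1335 and the ice surface there are 2217 − 1335 = 882 annual layers.
882 − 10 false = 872 true annual layers after the dust horizon.
2024 − 872 = 1152 CE.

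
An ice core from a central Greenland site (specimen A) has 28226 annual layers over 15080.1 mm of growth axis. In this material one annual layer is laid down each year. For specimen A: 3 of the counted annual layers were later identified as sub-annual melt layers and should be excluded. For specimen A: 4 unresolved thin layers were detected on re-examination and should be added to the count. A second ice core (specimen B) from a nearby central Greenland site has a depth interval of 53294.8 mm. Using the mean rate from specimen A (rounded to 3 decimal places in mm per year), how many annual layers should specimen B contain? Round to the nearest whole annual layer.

Specimen A: true annual layer count = 28226 − 3 + 4 = 28227.
A: 15080.1 mm over 28227 years gives 15080.1 / 28227 ≈ 0.534 mm/yr.
B spans 53294.8 / 0.534 = 99803.00 years ≈ 99803 annual layers.

99803 annual layers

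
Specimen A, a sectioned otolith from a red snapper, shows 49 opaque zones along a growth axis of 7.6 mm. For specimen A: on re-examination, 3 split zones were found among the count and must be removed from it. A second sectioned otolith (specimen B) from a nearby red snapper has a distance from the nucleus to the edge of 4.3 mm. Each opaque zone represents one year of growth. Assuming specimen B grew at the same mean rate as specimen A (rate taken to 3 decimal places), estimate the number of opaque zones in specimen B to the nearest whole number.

Specimen A: correcting the raw count gives 49 − 3 = 46 true opaque zones.
A: Mean rate = 7.6 mm / 46 years ≈ 0.165 mm per year.
B spans 4.3 / 0.165 = 26.06 years ≈ 26 opaque zones.

26 opaque zones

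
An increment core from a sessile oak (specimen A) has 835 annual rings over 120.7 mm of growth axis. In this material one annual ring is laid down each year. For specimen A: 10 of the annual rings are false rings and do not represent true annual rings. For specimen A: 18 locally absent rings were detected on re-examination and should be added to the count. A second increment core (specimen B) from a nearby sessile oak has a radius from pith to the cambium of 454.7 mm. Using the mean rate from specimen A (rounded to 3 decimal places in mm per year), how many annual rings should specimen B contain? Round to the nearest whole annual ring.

3180 annual rings

Specimen A: adjusted count: 835 − 10 + 18 = 843 annual rings.
A: 120.7 mm over 843 years gives 120.7 / 843 ≈ 0.143 mm per year.
B spans 454.7 / 0.143 = 3179.72 years ≈ 3180 annual rings.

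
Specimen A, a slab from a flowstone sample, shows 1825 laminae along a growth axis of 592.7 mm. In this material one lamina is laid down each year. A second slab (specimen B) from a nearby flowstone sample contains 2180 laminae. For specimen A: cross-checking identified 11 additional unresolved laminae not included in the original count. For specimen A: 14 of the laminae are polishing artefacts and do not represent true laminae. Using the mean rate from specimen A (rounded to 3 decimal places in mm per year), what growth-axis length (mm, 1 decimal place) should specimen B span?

Specimen A: true lamina count = 1825 − 14 + 11 = 1822.
A: 592.7 mm over 1822 years gives 592.7 / 1822 ≈ 0.325 mm/year.
B's length ≈ 0.325 × 2180 = 708.5 mm.

708.5 mm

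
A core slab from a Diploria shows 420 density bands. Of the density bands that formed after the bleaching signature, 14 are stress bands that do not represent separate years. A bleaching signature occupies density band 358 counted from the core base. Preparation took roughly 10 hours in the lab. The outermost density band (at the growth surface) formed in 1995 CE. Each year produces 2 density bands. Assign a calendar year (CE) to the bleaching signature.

1971 CE

Between density band 358 and the growth surface there are 420 − 358 = 62 density bands.
Excluding 14 false density bands: 62 − 14 = 48.
With 2 density bands per year, 48 / 2 = 24 years.
1995 − 24 = 1971 CE.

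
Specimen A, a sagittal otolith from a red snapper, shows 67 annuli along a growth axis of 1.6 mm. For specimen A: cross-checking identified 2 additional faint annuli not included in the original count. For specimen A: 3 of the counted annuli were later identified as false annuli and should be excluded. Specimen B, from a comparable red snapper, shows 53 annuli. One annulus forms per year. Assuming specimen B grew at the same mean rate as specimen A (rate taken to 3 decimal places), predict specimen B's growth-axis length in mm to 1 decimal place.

Specimen A: correcting the raw count gives 67 − 3 + 2 = 66 true annuli.
A: Mean rate = 1.6 mm / 66 years ≈ 0.024 mm per year.
Length of B = 0.024 × 53 = 1.3 mm.

1.3 mm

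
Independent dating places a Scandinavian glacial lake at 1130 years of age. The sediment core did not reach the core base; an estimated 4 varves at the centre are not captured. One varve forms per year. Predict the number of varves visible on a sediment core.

One varve per year gives 1130 varves over 1130 years.
Less the 4 uncaptured varves: 1130 − 4 = 1126.

1126 varves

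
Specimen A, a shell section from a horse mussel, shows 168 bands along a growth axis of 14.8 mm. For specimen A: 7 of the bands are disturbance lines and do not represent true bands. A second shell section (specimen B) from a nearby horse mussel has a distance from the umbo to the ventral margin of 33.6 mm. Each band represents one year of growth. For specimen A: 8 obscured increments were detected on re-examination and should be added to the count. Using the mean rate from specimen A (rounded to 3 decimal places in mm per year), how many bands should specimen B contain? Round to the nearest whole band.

Specimen A: correcting the raw count gives 168 − 7 + 8 = 169 true bands.
A: 14.8 mm over 169 years gives 14.8 / 169 ≈ 0.088 mm per year.
Specimen B: 33.6 mm / 0.088 mm per year = 381.82 years ≈ 382 bands.

382 bands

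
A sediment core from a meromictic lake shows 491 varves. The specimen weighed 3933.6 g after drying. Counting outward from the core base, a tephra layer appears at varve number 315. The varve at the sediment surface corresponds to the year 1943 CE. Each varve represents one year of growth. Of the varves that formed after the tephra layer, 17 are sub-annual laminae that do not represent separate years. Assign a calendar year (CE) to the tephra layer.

491 − 315 = 176 varves lie beyond the tephra layer toward the sediment surface.
Removing the 17 false varves leaves 176 − 17 = 159 true varves beyond the tephra layer.
The varve at the sediment surface is 1943 CE, so the tephra layer dates to 1943 − 159 = 1784 CE.

1784 CE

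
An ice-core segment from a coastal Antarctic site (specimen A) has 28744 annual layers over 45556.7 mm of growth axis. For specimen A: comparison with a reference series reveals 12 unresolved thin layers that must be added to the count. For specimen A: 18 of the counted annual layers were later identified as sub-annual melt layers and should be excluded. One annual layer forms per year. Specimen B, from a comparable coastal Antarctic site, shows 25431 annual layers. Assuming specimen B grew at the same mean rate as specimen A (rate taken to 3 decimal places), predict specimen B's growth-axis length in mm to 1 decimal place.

40308.1 mm

Specimen A: true annual layer count = 28744 − 18 + 12 = 28738.
A: Mean rate = 45556.7 mm / 28738 years ≈ 1.585 mm/year.
For B, 1.585 mm/year × 25431 years = 40308.1 mm.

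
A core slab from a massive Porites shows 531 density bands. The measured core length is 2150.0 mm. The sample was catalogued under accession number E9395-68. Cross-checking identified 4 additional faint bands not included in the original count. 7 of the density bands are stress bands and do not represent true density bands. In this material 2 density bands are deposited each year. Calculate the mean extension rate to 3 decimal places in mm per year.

8.144 mm per year

After corrections the count is 531 − 7 + 4 = 528 density bands.
With 2 density bands per year, 528 / 2 = 264 years.
Extension rate ≈ 2150.0 / 264 = 8.144 mm per year.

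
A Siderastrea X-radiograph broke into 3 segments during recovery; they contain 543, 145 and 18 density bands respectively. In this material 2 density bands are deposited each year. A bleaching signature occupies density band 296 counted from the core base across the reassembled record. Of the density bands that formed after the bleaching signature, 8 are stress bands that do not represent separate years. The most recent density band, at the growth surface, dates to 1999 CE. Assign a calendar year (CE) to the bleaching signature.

1798 CE

Total density bands = 543 + 145 + 18 = 706.
The bleaching signature sits at density band 296 from the core base, so 706 − 296 = 410 density bands formed after it.
Removing the 8 false density bands leaves 410 − 8 = 402 true density bands beyond the bleaching signature.
402 density bands at 2 per year is 402 / 2 = 201 years.
1999 − 201 = 1798 CE.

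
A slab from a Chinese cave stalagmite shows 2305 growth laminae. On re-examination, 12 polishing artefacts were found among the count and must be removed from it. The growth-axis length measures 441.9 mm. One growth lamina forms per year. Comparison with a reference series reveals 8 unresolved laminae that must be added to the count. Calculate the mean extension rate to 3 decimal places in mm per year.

0.192 mm per year

True growth lamina count = 2305 − 12 + 8 = 2301.
Mean rate = 441.9 mm / 2301 years ≈ 0.192 mm per year.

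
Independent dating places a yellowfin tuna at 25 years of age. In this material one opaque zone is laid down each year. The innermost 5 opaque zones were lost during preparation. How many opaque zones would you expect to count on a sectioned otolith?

One opaque zone per year gives 25 opaque zones over 25 years.
Subtracting the 5 opaque zones not captured gives 25 − 5 = 20 opaque zones in the record.

20 opaque zones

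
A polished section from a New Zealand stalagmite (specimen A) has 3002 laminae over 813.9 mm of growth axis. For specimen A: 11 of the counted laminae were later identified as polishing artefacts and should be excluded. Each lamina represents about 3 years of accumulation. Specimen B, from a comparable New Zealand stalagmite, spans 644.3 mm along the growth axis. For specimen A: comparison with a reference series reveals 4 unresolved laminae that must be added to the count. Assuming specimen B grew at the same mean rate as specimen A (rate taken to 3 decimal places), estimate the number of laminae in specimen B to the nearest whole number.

Specimen A: after corrections the count is 3002 − 11 + 4 = 2995 laminae.
Specimen A: at 3 years per lamina, 2995 × 3 = 8985 years.
A: Mean rate = 813.9 mm / 8985 years ≈ 0.091 mm/year.
B spans 644.3 / 0.091 = 7080.22 years; at 3 years per lamina that is 7080.22 / 3 ≈ 2360 laminae.

2360 laminae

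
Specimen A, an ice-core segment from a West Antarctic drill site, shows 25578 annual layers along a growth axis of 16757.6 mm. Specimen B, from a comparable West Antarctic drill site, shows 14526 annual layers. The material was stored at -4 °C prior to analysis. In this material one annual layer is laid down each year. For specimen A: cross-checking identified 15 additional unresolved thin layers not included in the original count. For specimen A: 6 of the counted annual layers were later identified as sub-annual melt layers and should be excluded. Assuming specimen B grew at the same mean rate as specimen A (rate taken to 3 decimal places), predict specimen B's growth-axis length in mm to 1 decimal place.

9514.5 mm

Specimen A: correcting the raw count gives 25578 − 6 + 15 = 25587 true annual layers.
A: 16757.6 mm over 25587 years gives 16757.6 / 25587 ≈ 0.655 mm/year.
For B, 0.655 mm/year × 14526 years = 9514.5 mm.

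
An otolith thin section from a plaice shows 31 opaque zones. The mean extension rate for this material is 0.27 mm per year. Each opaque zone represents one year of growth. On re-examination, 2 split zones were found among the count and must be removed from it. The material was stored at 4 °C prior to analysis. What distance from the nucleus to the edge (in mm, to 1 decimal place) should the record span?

Correcting the raw count gives 31 − 2 = 29 true opaque zones.
Length ≈ 0.27 × 29 = 7.8 mm.

7.8 mm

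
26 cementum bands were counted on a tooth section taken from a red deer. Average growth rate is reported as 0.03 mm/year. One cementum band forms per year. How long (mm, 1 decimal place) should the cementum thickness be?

26 years of growth are recorded.
Predicted length = 0.03 mm/year × 26 years = 0.8 mm.

0.8 mm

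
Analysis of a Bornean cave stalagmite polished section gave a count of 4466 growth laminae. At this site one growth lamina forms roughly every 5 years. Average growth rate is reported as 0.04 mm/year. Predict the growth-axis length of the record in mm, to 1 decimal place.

At 5 years per growth lamina, 4466 × 5 = 22330 years.
Length ≈ 0.04 × 22330 = 893.2 mm.

893.2 mm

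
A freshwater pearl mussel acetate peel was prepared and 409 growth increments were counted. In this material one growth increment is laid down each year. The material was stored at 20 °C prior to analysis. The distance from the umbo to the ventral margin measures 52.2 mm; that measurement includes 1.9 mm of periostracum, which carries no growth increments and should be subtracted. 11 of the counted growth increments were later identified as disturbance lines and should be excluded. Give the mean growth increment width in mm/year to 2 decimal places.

0.13 mm/year

Correcting the raw count gives 409 − 11 = 398 true growth increments.
Net length = 52.2 − 1.9 = 50.3 mm.
Extension rate ≈ 50.3 / 398 = 0.13 mm/year.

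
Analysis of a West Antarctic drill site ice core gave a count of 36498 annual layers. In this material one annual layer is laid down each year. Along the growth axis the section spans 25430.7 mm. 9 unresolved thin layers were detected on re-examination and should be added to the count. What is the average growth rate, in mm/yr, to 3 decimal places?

After corrections the count is 36498 + 9 = 36507 annual layers.
Mean rate = 25430.7 mm / 36507 years ≈ 0.697 mm/yr.

0.697 mm/yr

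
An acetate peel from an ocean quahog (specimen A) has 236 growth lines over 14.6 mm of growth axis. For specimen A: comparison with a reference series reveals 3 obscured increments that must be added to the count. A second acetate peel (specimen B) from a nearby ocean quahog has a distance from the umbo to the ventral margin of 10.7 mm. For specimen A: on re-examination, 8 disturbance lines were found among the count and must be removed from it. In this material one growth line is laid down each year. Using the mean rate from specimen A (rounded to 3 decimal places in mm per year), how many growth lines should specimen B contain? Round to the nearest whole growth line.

170 growth lines

Specimen A: after corrections the count is 236 − 8 + 3 = 231 growth lines.
A: Extension rate ≈ 14.6 / 231 = 0.063 mm/year.
B spans 10.7 / 0.063 = 169.84 years ≈ 170 growth lines.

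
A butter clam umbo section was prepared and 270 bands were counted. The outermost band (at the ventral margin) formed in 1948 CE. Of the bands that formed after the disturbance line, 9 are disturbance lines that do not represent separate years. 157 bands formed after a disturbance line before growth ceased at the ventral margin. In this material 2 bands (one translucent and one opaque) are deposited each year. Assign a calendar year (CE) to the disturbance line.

1874 CE

157 bands formed after the disturbance line.
Excluding 9 false bands: 157 − 9 = 148.
Dividing by 2 bands per year: 148 / 2 = 74 years.
Counting back 74 years from 1948 CE places the disturbance line in 1948 − 74 = 1874 CE.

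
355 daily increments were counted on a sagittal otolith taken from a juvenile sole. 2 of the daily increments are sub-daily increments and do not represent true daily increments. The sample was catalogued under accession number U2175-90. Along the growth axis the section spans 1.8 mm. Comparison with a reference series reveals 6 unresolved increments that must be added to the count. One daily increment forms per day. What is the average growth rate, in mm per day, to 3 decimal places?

0.005 mm per day

Adjusted count: 355 − 2 + 6 = 359 daily increments.
Mean rate = 1.8 mm / 359 days ≈ 0.005 mm per day.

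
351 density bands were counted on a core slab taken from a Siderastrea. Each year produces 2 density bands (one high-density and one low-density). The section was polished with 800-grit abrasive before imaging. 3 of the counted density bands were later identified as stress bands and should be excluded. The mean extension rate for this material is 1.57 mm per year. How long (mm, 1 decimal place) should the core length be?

273.2 mm

True density band count = 351 − 3 = 348.
348 density bands at 2 per year is 348 / 2 = 174 years.
Predicted length = 1.57 mm/year × 174 years = 273.2 mm.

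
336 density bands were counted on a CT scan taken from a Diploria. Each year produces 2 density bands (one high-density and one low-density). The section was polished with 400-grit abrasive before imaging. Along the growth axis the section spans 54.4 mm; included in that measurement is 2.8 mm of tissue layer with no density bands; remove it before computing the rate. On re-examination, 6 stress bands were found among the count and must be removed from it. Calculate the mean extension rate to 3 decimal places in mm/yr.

0.313 mm/yr

Correcting the raw count gives 336 − 6 = 330 true density bands.
With 2 density bands per year, 330 / 2 = 165 years.
The growth record spans 54.4 − 2.8 = 51.6 mm.
Mean rate = 51.6 mm / 165 years ≈ 0.313 mm/yr.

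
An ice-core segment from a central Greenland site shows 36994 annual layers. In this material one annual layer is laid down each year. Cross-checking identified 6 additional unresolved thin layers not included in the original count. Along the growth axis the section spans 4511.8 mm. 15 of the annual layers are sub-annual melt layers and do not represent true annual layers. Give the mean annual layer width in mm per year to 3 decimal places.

True annual layer count = 36994 − 15 + 6 = 36985.
Extension rate ≈ 4511.8 / 36985 = 0.122 mm per year.

0.122 mm per year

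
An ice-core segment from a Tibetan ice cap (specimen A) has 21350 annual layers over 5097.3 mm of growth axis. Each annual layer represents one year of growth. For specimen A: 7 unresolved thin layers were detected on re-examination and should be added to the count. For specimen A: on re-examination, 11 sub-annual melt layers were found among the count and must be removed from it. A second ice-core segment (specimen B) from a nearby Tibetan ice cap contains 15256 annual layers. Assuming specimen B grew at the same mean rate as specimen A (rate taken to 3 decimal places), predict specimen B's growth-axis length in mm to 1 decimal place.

Specimen A: adjusted count: 21350 − 11 + 7 = 21346 annual layers.
A: Extension rate ≈ 5097.3 / 21346 = 0.239 mm/year.
For B, 0.239 mm/year × 15256 years = 3646.2 mm.

3646.2 mm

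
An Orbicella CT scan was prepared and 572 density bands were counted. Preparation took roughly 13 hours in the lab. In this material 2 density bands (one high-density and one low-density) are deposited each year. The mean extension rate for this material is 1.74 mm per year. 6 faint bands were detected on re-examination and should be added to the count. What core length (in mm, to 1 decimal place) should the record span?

502.9 mm

Correcting the raw count gives 572 + 6 = 578 true density bands.
With 2 density bands per year, 578 / 2 = 289 years.
Length ≈ 1.74 × 289 = 502.9 mm.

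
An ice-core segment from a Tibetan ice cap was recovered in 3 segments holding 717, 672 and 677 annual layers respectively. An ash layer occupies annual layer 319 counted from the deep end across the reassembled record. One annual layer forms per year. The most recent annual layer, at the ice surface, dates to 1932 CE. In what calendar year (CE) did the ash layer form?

Total annual layers = 717 + 672 + 677 = 2066.
The ash layer sits at annual layer 319 from the deep end, so 2066 − 319 = 1747 annual layers formed after it.
The annual layer at the ice surface is 1932 CE, so the ash layer dates to 1932 − 1747 = 185 CE.

185 CE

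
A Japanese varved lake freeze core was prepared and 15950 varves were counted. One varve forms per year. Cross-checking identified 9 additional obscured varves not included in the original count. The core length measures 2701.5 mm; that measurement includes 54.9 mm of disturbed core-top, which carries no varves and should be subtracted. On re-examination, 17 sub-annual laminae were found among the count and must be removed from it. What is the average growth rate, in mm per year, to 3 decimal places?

0.166 mm per year

Correcting the raw count gives 15950 − 17 + 9 = 15942 true varves.
Net length = 2701.5 − 54.9 = 2646.6 mm.
Mean rate = 2646.6 mm / 15942 years ≈ 0.166 mm per year.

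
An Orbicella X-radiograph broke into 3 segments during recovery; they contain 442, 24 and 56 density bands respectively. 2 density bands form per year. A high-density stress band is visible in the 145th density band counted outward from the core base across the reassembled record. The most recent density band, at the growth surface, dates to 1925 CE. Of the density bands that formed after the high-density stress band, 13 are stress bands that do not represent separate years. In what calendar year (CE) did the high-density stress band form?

1743 CE

Total density bands = 442 + 24 + 56 = 522.
Between density band 145 and the growth surface there are 522 − 145 = 377 density bands.
Excluding 13 false density bands: 377 − 13 = 364.
Dividing by 2 density bands per year: 364 / 2 = 182 years.
1925 − 182 = 1743 CE.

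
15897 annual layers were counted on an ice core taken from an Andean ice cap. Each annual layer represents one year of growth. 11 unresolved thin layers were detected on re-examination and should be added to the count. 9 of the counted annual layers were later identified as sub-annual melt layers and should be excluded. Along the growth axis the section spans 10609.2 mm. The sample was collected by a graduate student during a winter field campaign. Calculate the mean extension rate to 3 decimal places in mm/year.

0.667 mm/year

After corrections the count is 15897 − 9 + 11 = 15899 annual layers.
10609.2 mm over 15899 years gives 10609.2 / 15899 ≈ 0.667 mm/year.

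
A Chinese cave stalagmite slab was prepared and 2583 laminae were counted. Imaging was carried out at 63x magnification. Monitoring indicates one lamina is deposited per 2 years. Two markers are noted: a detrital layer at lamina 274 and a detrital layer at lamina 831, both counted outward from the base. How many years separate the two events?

1114 years

The two markers are separated by 831 − 274 = 557 laminae.
Multiplying by 2 years per lamina: 557 × 2 = 1114 years.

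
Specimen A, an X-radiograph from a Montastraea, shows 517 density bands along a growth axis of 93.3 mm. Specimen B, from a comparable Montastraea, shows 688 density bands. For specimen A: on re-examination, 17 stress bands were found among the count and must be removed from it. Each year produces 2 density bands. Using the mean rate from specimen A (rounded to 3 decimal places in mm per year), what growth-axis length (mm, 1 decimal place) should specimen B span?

Specimen A: adjusted count: 517 − 17 = 500 density bands.
Specimen A: dividing by 2 density bands per year: 500 / 2 = 250 years.
A: 93.3 mm over 250 years gives 93.3 / 250 ≈ 0.373 mm/yr.
Specimen B: with 2 density bands per year, 688 / 2 = 344 years. B's length ≈ 0.373 × 344 = 128.3 mm.

128.3 mm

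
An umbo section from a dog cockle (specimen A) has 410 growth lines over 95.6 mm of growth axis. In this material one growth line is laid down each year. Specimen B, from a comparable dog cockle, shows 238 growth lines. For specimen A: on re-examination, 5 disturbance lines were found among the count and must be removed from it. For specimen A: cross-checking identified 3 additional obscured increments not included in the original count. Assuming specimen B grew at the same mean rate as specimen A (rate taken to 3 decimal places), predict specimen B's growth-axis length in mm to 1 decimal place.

55.7 mm

Specimen A: correcting the raw count gives 410 − 5 + 3 = 408 true growth lines.
A: Mean rate = 95.6 mm / 408 years ≈ 0.234 mm per year.
Length of B = 0.234 × 238 = 55.7 mm.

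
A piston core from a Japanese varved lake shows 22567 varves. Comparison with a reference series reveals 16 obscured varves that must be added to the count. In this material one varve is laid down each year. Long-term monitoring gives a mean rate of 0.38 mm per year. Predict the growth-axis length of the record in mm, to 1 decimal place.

8581.5 mm

True varve count = 22567 + 16 = 22583.
Length ≈ 0.38 × 22583 = 8581.5 mm.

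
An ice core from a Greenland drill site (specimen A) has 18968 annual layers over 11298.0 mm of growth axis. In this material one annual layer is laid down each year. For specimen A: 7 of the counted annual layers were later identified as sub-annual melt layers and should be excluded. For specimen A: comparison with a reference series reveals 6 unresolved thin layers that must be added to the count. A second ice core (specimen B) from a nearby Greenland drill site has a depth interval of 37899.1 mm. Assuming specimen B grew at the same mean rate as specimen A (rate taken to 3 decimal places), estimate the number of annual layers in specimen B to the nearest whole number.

Specimen A: after corrections the count is 18968 − 7 + 6 = 18967 annual layers.
A: 11298.0 mm over 18967 years gives 11298.0 / 18967 ≈ 0.596 mm/yr.
For B, 37899.1 / 0.596 = 63589.09 years ≈ 63589 annual layers.

63589 annual layers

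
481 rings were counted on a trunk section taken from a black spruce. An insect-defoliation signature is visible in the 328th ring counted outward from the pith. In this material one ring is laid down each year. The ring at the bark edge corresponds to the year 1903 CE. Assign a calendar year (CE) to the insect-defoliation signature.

1750 CE

481 − 328 = 153 rings lie beyond the insect-defoliation signature toward the bark edge.
Counting back 153 years from 1903 CE places the insect-defoliation signature in 1903 − 153 = 1750 CE.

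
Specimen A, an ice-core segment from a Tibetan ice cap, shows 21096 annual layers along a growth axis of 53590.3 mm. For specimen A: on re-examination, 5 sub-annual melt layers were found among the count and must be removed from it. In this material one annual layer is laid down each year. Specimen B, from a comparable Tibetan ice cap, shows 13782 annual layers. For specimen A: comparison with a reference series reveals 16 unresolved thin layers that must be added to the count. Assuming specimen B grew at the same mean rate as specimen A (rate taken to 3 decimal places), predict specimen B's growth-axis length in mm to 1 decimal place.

34992.5 mm

Specimen A: correcting the raw count gives 21096 − 5 + 16 = 21107 true annual layers.
A: Mean rate = 53590.3 mm / 21107 years ≈ 2.539 mm per year.
B's length ≈ 2.539 × 13782 = 34992.5 mm.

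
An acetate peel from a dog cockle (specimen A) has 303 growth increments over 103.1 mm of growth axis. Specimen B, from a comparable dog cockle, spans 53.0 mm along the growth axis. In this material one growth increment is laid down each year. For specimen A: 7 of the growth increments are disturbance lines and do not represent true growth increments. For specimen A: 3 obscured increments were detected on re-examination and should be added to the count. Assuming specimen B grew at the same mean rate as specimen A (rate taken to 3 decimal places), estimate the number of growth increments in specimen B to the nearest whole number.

154 growth increments

Specimen A: adjusted count: 303 − 7 + 3 = 299 growth increments.
A: Mean rate = 103.1 mm / 299 years ≈ 0.345 mm per year.
B spans 53.0 / 0.345 = 153.62 years ≈ 154 growth increments.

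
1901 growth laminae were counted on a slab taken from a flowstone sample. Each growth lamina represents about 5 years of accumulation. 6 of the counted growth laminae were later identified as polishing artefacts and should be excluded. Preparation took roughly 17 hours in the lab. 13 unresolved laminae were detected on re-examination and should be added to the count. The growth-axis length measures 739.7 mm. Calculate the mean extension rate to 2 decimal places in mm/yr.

0.08 mm/yr

Correcting the raw count gives 1901 − 6 + 13 = 1908 true growth laminae.
Multiplying by 5 years per growth lamina: 1908 × 5 = 9540 years.
739.7 mm over 9540 years gives 739.7 / 9540 ≈ 0.08 mm/yr.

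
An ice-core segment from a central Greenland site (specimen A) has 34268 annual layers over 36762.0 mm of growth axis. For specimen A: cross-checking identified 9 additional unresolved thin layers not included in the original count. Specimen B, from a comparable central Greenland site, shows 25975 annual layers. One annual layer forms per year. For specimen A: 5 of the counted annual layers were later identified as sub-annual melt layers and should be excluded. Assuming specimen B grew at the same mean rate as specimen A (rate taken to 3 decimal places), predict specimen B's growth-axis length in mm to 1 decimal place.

27871.2 mm

Specimen A: after corrections the count is 34268 − 5 + 9 = 34272 annual layers.
A: Mean rate = 36762.0 mm / 34272 years ≈ 1.073 mm per year.
For B, 1.073 mm/year × 25975 years = 27871.2 mm.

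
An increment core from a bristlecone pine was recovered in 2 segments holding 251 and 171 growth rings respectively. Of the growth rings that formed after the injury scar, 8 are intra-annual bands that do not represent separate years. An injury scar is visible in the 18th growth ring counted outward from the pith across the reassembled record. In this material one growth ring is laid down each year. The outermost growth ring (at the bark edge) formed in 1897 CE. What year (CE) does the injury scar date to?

1501 CE

Total growth rings = 251 + 171 = 422.
422 − 18 = 404 growth rings lie beyond the injury scar toward the bark edge.
Removing the 8 false growth rings leaves 404 − 8 = 396 true growth rings beyond the injury scar.
1897 − 396 = 1501 CE.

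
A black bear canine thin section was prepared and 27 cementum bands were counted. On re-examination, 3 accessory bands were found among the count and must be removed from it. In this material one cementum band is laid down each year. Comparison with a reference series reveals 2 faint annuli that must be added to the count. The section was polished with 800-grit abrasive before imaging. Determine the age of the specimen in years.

26 years

Correcting the raw count gives 27 − 3 + 2 = 26 true cementum bands.
At one cementum band per year, that is 26 years.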